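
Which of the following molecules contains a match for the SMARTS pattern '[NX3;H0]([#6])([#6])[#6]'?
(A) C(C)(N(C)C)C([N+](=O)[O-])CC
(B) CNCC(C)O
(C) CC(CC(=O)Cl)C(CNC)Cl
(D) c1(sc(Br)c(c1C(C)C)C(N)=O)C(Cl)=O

[NX3;H0]([#6])([#6])[#6] describes a trivalent nitrogen with no H, bonded to three carbons (a tertiary amine).
(A) contains a dimethylamino group (-N(CH3)2), which satisfies every atom and bond constraint.
(B) has an N-methylamino group (-NHCH3) but the nitrogen still has one H (H1), not H0.
(C) has an N-methylamino group (-NHCH3) but the nitrogen still has one H (H1), not H0.
(D) has a primary amide (-C(=O)NH2) but the amide nitrogen has H2 and only one carbon neighbour.
So the answer is (A).

A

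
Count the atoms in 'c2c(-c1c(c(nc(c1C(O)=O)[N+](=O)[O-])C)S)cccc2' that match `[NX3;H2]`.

0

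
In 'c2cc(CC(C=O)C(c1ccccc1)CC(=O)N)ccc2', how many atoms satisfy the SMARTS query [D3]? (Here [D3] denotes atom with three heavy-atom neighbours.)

5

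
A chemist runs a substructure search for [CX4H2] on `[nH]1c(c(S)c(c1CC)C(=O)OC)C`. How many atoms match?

1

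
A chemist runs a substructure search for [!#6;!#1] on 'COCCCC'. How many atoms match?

1

Check the 6 heavy atoms by environment: 5× C → no; 1× O → match.
That gives 1 matching atom.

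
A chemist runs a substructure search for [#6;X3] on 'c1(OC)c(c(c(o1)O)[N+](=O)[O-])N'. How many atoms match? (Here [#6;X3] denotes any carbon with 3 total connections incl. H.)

4

The query [#6;X3] means: any carbon (aromatic or not) with three total connections.
Check the 12 heavy atoms by environment: 1× o (aromatic, X2) → no; 4× c (aromatic, X3) → match; 1× N (charge +1, X3) → no; 1× O (charge -1, X1) → no; 1× O (X1) → no; 2× O (X2) → no; 1× C (X4) → no; 1× N (X3) → no.
That gives 4 matching atoms.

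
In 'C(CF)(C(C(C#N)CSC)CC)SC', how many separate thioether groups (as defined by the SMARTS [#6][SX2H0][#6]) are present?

2

[#6][SX2H0][#6] is the SMARTS for a thioether: an aliphatic sulfur bridging two carbons with no H on the sulfur.
The molecule carries 2 separate instances of a methylthio ether (-SCH3) meeting every constraint; each maps to a distinct set of atoms, giving 2 matches.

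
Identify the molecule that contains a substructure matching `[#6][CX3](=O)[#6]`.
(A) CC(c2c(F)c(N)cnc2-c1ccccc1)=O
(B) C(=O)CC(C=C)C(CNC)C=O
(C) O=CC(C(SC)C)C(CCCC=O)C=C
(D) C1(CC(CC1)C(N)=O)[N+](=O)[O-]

A

[#6][CX3](=O)[#6] describes a carbonyl carbon (no H) flanked by two carbons (a ketone).
(A) contains an acetyl/ketone group (-C(=O)CH3), which satisfies every atom and bond constraint.
(B) has an aldehyde (-CHO) but the carbonyl carbon has H1, so it is not flanked by two carbons.
(C) has an aldehyde (-CHO) but the carbonyl carbon has H1, so it is not flanked by two carbons.
(D) has a primary amide (-C(=O)NH2) but one neighbour of the carbonyl carbon is N, not C.
So the answer is (A).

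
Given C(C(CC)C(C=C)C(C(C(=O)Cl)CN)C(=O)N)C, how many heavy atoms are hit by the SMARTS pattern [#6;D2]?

4

The query [#6;D2] means: any carbon bonded to exactly two heavy atoms.
Check the 18 heavy atoms by environment: 4× C (D2) → match; 6× C (D3) → no; 2× O (D1) → no; 2× N (D1) → no; 3× C (D1) → no; 1× Cl (D1) → no.
That gives 4 matching atoms.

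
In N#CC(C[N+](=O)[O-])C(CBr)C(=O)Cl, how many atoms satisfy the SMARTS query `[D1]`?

6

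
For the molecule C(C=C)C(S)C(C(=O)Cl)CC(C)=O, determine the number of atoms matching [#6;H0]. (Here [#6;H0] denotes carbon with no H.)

The query [#6;H0] means: any carbon with no attached hydrogen.
Check the 13 heavy atoms by environment: 3× C (H2) → no; 3× C (H1) → no; 1× S (H1) → no; 2× C (H0) → match; 2× O (H0) → no; 1× C (H3) → no; 1× Cl (H0) → no.
That gives 2 matching atoms.

2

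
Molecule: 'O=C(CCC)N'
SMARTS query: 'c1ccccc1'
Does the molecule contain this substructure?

No

The pattern c1ccccc1 describes six aromatic carbons in a ring — a benzene ring.
The closest candidate here is a methyl group (-CH3), but no six-membered all-carbon aromatic ring is present. No other fragment satisfies the full query, so there is no match.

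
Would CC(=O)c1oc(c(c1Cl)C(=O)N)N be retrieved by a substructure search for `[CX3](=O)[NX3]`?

Yes

The pattern [CX3](=O)[NX3] describes a carbonyl carbon bonded to a trivalent nitrogen — an amide.
The molecule carries a primary amide (-C(=O)NH2), whose atoms satisfy every constraint of the query, so the pattern matches.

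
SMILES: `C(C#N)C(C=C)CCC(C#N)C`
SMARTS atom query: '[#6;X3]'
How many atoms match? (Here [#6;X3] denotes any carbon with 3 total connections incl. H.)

2

The query [#6;X3] means: any carbon (aromatic or not) with three total connections.
Check the 12 heavy atoms by environment: 6× C (X4) → no; 2× C (X2) → no; 2× N (X1) → no; 2× C (X3) → match.
That gives 2 matching atoms.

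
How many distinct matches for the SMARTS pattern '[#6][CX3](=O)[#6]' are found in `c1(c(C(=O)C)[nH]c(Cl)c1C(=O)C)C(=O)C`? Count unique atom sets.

[#6][CX3](=O)[#6] is the SMARTS for a ketone: a carbonyl carbon (no H) flanked by two carbons.
The molecule carries 3 separate instances of an acetyl/ketone group (-C(=O)CH3) meeting every constraint; each maps to a distinct set of atoms, giving 3 matches.

3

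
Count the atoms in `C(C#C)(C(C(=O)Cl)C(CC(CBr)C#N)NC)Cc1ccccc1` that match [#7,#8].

The query [#7,#8] means: nitrogen or oxygen (comma = OR).
Check the 23 heavy atoms by environment: 12× C → no; 1× O → match; 1× Cl → no; 1× Br → no; 2× N → match; 6× c (aromatic) → no.
Summing the matching environments: 1 + 2 = 3 matching atoms.

3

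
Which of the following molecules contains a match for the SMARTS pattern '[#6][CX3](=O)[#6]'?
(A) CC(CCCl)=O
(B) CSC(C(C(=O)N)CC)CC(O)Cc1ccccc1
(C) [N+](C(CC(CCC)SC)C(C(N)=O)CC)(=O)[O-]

[#6][CX3](=O)[#6] describes a carbonyl carbon (no H) flanked by two carbons (a ketone).
(A) contains an acetyl/ketone group (-C(=O)CH3), which satisfies every atom and bond constraint.
(B) has a primary amide (-C(=O)NH2) but one neighbour of the carbonyl carbon is N, not C.
(C) has a primary amide (-C(=O)NH2) but one neighbour of the carbonyl carbon is N, not C.
So the answer is (A).

A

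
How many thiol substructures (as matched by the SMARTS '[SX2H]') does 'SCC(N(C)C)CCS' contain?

[SX2H] is the SMARTS for a thiol: an aliphatic sulfur with two connections, one being H.
The molecule carries 2 separate instances of a thiol (-SH) meeting every constraint; each maps to a distinct set of atoms, giving 2 matches.

2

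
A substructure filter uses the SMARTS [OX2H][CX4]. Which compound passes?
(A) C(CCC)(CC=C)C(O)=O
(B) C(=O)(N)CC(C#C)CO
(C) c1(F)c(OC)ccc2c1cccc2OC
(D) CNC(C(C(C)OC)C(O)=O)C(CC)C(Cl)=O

[OX2H][CX4] describes a hydroxyl oxygen bound to an sp3 (X4) carbon (an aliphatic alcohol).
(A) has a carboxylic acid group (-C(=O)OH) but the -OH is on a CX3 carbonyl carbon, not a CX4 carbon.
(B) contains a hydroxyl group (-OH), which satisfies every atom and bond constraint.
(C) has a methoxy ether (-OCH3) but the oxygen has H0 (ether), not H1.
(D) has a carboxylic acid group (-C(=O)OH) but the -OH is on a CX3 carbonyl carbon, not a CX4 carbon.
So the answer is (B).

B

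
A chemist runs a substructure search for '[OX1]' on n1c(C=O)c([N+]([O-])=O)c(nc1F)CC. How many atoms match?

3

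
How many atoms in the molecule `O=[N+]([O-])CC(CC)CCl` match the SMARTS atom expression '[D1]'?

4

The query [D1] means: atom with exactly one heavy-atom neighbour (degree 1).
Check the 9 heavy atoms by environment: 3× C (D2) → no; 1× C (D3) → no; 1× Cl (D1) → match; 1× N (charge +1, D3) → no; 1× O (charge -1, D1) → match; 1× O (D1) → match; 1× C (D1) → match.
Summing the matching environments: 1 + 1 + 1 + 1 = 4 matching atoms.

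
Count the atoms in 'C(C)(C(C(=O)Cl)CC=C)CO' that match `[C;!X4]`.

3

Check the 11 heavy atoms by environment: 5× C (X4) → no; 1× O (X2) → no; 3× C (X3) → match; 1× O (X1) → no; 1× Cl (X1) → no.
That gives 3 matching atoms.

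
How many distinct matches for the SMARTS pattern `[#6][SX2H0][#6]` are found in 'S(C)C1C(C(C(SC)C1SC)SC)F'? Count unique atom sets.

4

[#6][SX2H0][#6] is the SMARTS for a thioether: an aliphatic sulfur bridging two carbons with no H on the sulfur.
The molecule carries 4 separate instances of a methylthio ether (-SCH3) meeting every constraint; each maps to a distinct set of atoms, giving 4 matches.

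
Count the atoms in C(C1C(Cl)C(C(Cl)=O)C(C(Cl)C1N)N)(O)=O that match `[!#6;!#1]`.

Check the 16 heavy atoms by environment: 8× C → no; 2× N → match; 3× O → match; 3× Cl → match.
Summing the matching environments: 2 + 3 + 3 = 8 matching atoms.

8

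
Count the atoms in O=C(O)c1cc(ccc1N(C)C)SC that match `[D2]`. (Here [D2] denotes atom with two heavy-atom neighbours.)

4

The query [D2] means: atom with exactly two heavy-atom neighbours.
Check the 14 heavy atoms by environment: 3× c (aromatic, D2) → match; 3× c (aromatic, D3) → no; 1× S (D2) → match; 3× C (D1) → no; 1× N (D3) → no; 1× C (D3) → no; 2× O (D1) → no.
Summing the matching environments: 3 + 1 = 4 matching atoms.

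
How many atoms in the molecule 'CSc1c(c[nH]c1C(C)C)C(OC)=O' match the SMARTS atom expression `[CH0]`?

The query [CH0] means: aliphatic carbon with no attached hydrogen.
Check the 14 heavy atoms by environment: 1× n (aromatic, H1) → no; 1× c (aromatic, H1) → no; 3× c (aromatic, H0) → no; 1× C (H1) → no; 4× C (H3) → no; 1× C (H0) → match; 2× O (H0) → no; 1× S (H0) → no.
That gives 1 matching atom.

1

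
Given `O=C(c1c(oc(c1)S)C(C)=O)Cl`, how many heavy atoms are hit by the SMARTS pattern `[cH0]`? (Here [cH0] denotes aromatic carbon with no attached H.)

The query [cH0] means: aromatic carbon with no attached hydrogen (substituted or ring-fusion).
Check the 12 heavy atoms by environment: 1× o (aromatic, H0) → no; 3× c (aromatic, H0) → match; 1× c (aromatic, H1) → no; 2× C (H0) → no; 2× O (H0) → no; 1× Cl (H0) → no; 1× S (H1) → no; 1× C (H3) → no.
That gives 3 matching atoms.

3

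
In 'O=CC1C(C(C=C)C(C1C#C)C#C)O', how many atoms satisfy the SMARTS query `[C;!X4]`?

7

The query [C;!X4] means: aliphatic carbon that does not have four total connections.
Check the 14 heavy atoms by environment: 5× C (X4) → no; 4× C (X2) → match; 1× O (X2) → no; 3× C (X3) → match; 1× O (X1) → no.
Summing the matching environments: 4 + 3 = 7 matching atoms.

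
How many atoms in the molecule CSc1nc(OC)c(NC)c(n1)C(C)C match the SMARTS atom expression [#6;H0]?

The query [#6;H0] means: any carbon with no attached hydrogen.
Check the 15 heavy atoms by environment: 2× n (aromatic, H0) → no; 4× c (aromatic, H0) → match; 1× S (H0) → no; 5× C (H3) → no; 1× N (H1) → no; 1× C (H1) → no; 1× O (H0) → no.
That gives 4 matching atoms.

4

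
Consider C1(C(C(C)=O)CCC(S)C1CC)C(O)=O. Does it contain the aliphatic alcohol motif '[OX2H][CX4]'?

No

The pattern [OX2H][CX4] describes a hydroxyl oxygen bound to an sp3 (X4) carbon — an aliphatic alcohol.
The closest candidate here is a carboxylic acid group (-C(=O)OH), but the -OH is on a CX3 carbonyl carbon, not a CX4 carbon. No other fragment satisfies the full query, so there is no match.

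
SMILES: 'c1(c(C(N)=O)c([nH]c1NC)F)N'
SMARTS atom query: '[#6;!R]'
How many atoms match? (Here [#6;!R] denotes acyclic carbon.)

2

Check the 12 heavy atoms by environment: 1× n (aromatic, in 5-ring) → no; 4× c (aromatic, in 5-ring) → no; 3× N (acyclic) → no; 2× C (acyclic) → match; 1× O (acyclic) → no; 1× F (acyclic) → no.
That gives 2 matching atoms.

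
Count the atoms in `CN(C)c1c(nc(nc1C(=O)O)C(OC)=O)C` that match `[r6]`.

6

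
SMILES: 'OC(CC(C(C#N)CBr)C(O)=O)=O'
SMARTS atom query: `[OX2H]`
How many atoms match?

2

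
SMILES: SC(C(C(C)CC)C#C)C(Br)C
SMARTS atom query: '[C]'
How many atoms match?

10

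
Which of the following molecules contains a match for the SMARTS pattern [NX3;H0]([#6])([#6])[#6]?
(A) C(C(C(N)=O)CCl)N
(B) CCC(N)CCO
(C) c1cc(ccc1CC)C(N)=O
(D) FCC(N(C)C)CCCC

D

[NX3;H0]([#6])([#6])[#6] describes a trivalent nitrogen with no H, bonded to three carbons (a tertiary amine).
(A) has a primary amide (-C(=O)NH2) but the amide nitrogen has H2 and only one carbon neighbour.
(B) has a primary amino group (-NH2) but the nitrogen has H2, not H0 with three carbons.
(C) has a primary amide (-C(=O)NH2) but the amide nitrogen has H2 and only one carbon neighbour.
(D) contains a dimethylamino group (-N(CH3)2), which satisfies every atom and bond constraint.
So the answer is (D).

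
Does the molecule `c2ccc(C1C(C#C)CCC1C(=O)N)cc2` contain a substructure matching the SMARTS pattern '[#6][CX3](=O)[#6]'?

No

The pattern [#6][CX3](=O)[#6] describes a carbonyl carbon (no H) flanked by two carbons — a ketone.
The closest candidate here is a primary amide (-C(=O)NH2), but one neighbour of the carbonyl carbon is N, not C. No other fragment satisfies the full query, so there is no match.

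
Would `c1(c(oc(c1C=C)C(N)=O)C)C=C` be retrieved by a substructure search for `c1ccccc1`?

No

The pattern c1ccccc1 describes six aromatic carbons in a ring — a benzene ring.
The closest candidate here is a methyl group (-CH3), but no six-membered all-carbon aromatic ring is present. No other fragment satisfies the full query, so there is no match.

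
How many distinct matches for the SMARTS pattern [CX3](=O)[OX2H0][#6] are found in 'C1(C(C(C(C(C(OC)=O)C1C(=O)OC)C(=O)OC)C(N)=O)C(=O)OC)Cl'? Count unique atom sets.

[CX3](=O)[OX2H0][#6] is the SMARTS for an ester: a carbonyl carbon bonded to an oxygen that is itself bonded to carbon (no H on that O).
The molecule carries 4 separate instances of a methyl-ester group (-C(=O)OCH3) meeting every constraint; each maps to a distinct set of atoms, giving 4 matches.

4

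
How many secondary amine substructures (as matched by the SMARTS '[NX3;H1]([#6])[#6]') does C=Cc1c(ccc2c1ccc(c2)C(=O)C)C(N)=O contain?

[NX3;H1]([#6])[#6] is the SMARTS for a secondary amine: a trivalent nitrogen with one H, bonded to two carbons.
The molecule has a primary amide (-C(=O)NH2), but the -C(=O)NH2 nitrogen has H2, not H1; nothing else fits, so there are 0 matches.

0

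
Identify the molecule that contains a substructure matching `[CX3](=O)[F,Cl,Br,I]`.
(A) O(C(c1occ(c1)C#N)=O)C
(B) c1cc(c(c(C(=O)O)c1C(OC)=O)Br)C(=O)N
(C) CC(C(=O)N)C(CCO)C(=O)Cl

C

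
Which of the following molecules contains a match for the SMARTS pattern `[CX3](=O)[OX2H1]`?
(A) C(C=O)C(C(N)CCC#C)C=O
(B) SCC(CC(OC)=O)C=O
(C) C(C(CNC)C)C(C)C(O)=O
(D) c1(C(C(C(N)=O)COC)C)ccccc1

C

[CX3](=O)[OX2H1] describes an sp2 carbon double-bonded to O and single-bonded to an -OH oxygen (a carboxylic acid).
(A) has an aldehyde (-CHO) but there is no singly-bonded oxygen on the carbonyl carbon.
(B) has a methyl-ester group (-C(=O)OCH3) but the singly-bonded O has no H (OX2H0, not OX2H1).
(C) contains a carboxylic acid group (-C(=O)OH), which satisfies every atom and bond constraint.
(D) has a primary amide (-C(=O)NH2) but the carbonyl is bonded to N, not to an -OH oxygen.
So the answer is (C).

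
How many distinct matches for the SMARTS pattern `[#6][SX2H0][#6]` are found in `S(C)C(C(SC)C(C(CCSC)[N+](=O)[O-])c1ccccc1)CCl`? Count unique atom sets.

3

[#6][SX2H0][#6] is the SMARTS for a thioether: an aliphatic sulfur bridging two carbons with no H on the sulfur.
The molecule carries 3 separate instances of a methylthio ether (-SCH3) meeting every constraint; each maps to a distinct set of atoms, giving 3 matches.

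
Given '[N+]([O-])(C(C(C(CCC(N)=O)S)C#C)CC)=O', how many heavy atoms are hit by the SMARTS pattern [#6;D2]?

4

The query [#6;D2] means: any carbon bonded to exactly two heavy atoms.
Check the 16 heavy atoms by environment: 2× C (D1) → no; 4× C (D2) → match; 4× C (D3) → no; 2× O (D1) → no; 1× N (D1) → no; 1× S (D1) → no; 1× N (charge +1, D3) → no; 1× O (charge -1, D1) → no.
That gives 4 matching atoms.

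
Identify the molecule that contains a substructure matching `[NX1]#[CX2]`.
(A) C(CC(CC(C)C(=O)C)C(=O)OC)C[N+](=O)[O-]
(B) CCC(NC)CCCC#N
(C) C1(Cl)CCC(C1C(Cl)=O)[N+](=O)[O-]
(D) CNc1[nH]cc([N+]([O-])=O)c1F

B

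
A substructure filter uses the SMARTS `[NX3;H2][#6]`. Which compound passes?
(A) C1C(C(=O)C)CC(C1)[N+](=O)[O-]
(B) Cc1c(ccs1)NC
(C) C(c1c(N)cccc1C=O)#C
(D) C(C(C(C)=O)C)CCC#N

[NX3;H2][#6] describes a trivalent nitrogen with two H attached to carbon (a primary amine).
(A) has a nitro group (-[N+](=O)[O-]) but the nitrogen is [N+] with no H, not NX3H2.
(B) has an N-methylamino group (-NHCH3) but the nitrogen bears two carbons and only one H (H1), not H2.
(C) contains a primary amino group (-NH2), which satisfies every atom and bond constraint.
(D) has a nitrile (-C#N) but the nitrogen is NX1 (triple-bonded), not NX3 with two H.
So the answer is (C).

C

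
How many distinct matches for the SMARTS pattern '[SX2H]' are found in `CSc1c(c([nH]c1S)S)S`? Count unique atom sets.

[SX2H] is the SMARTS for a thiol: an aliphatic sulfur with two connections, one being H.
The molecule carries 3 separate instances of a thiol (-SH) meeting every constraint; each maps to a distinct set of atoms, giving 3 matches.

3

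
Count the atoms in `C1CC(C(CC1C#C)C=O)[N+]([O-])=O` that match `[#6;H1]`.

5

The query [#6;H1] means: any carbon bearing exactly one hydrogen.
Check the 13 heavy atoms by environment: 3× C (H2) → no; 5× C (H1) → match; 2× O (H0) → no; 1× N (charge +1, H0) → no; 1× O (charge -1, H0) → no; 1× C (H0) → no.
That gives 5 matching atoms.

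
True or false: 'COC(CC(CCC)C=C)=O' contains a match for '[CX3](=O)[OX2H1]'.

The pattern [CX3](=O)[OX2H1] describes an sp2 carbon double-bonded to O and single-bonded to an -OH oxygen — a carboxylic acid.
The closest candidate here is a methyl-ester group (-C(=O)OCH3), but the singly-bonded O has no H (OX2H0, not OX2H1). No other fragment satisfies the full query, so there is no match.

False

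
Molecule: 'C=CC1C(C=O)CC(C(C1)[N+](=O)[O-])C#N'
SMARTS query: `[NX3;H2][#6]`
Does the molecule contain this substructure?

No

The pattern [NX3;H2][#6] describes a trivalent nitrogen with two H attached to carbon — a primary amine.
The closest candidate here is a nitro group (-[N+](=O)[O-]), but the nitrogen is [N+] with no H, not NX3H2. No other fragment satisfies the full query, so there is no match.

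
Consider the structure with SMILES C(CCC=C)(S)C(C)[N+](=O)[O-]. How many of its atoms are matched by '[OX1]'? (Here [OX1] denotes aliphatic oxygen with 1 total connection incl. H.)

2

The query [OX1] means: aliphatic oxygen with one total connection — typically a carbonyl =O or an oxide.
Check the 11 heavy atoms by environment: 5× C (X4) → no; 1× S (X2) → no; 2× C (X3) → no; 1× N (charge +1, X3) → no; 1× O (charge -1, X1) → match; 1× O (X1) → match.
Summing the matching environments: 1 + 1 = 2 matching atoms.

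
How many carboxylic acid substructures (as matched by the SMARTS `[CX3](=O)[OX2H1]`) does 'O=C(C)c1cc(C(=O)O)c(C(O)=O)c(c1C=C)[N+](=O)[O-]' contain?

2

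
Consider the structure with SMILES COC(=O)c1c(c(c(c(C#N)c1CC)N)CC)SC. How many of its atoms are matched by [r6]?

6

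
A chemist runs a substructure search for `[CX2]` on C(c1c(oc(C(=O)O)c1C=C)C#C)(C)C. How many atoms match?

2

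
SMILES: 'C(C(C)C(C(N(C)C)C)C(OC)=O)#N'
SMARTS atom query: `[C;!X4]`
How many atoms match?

2

Check the 14 heavy atoms by environment: 8× C (X4) → no; 1× N (X3) → no; 1× C (X2) → match; 1× N (X1) → no; 1× C (X3) → match; 1× O (X1) → no; 1× O (X2) → no.
Summing the matching environments: 1 + 1 = 2 matching atoms.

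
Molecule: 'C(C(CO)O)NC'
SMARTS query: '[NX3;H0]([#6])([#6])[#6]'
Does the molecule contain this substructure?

No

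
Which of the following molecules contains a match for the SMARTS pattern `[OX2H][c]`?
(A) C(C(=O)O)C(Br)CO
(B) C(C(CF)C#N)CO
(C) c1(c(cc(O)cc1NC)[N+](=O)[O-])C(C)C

C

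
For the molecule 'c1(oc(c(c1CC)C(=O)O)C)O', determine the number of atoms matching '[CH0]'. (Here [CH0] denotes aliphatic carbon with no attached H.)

1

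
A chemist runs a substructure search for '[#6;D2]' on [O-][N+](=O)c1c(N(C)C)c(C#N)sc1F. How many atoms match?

1

The query [#6;D2] means: any carbon bonded to exactly two heavy atoms.
Check the 14 heavy atoms by environment: 1× s (aromatic, D2) → no; 4× c (aromatic, D3) → no; 1× N (D3) → no; 2× C (D1) → no; 1× C (D2) → match; 1× N (D1) → no; 1× N (charge +1, D3) → no; 1× O (charge -1, D1) → no; 1× O (D1) → no; 1× F (D1) → no.
That gives 1 matching atom.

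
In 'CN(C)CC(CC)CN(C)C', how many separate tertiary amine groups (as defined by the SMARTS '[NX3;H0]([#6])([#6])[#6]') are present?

[NX3;H0]([#6])([#6])[#6] is the SMARTS for a tertiary amine: a trivalent nitrogen with no H, bonded to three carbons.
The molecule carries 2 separate instances of a dimethylamino group (-N(CH3)2) meeting every constraint; each maps to a distinct set of atoms, giving 2 matches.

2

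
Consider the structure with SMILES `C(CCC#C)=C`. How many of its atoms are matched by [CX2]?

2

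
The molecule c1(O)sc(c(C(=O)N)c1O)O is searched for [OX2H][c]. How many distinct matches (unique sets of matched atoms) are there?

3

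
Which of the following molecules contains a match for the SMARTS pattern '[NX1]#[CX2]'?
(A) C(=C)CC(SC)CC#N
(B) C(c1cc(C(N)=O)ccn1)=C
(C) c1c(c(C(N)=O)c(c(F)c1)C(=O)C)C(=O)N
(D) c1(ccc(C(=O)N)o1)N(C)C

A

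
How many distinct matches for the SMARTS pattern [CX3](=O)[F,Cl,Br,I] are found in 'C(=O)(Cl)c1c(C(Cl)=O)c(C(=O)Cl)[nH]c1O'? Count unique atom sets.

[CX3](=O)[F,Cl,Br,I] is the SMARTS for an acyl halide: a carbonyl carbon bonded to a halogen.
The molecule carries 3 separate instances of an acyl chloride (-C(=O)Cl) meeting every constraint; each maps to a distinct set of atoms, giving 3 matches.

3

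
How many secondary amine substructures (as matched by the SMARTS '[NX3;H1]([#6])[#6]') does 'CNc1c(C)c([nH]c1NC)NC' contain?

3

[NX3;H1]([#6])[#6] is the SMARTS for a secondary amine: a trivalent nitrogen with one H, bonded to two carbons.
The molecule carries 3 separate instances of an N-methylamino group (-NHCH3) meeting every constraint; each maps to a distinct set of atoms, giving 3 matches.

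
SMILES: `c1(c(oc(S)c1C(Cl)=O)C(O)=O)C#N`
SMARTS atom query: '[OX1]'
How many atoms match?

2

The query [OX1] means: aliphatic oxygen with one total connection — typically a carbonyl =O or an oxide.
Check the 14 heavy atoms by environment: 1× o (aromatic, X2) → no; 4× c (aromatic, X3) → no; 2× C (X3) → no; 2× O (X1) → match; 1× Cl (X1) → no; 1× O (X2) → no; 1× S (X2) → no; 1× C (X2) → no; 1× N (X1) → no.
That gives 2 matching atoms.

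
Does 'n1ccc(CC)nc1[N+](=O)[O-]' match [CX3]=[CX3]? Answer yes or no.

No

The pattern [CX3]=[CX3] describes a non-aromatic C=C double bond between two sp2 carbons — an alkene.
The closest candidate here is an ethyl group (-CH2CH3), but its C-C bond is a single bond between CX4 carbons, not CX3=CX3. No other fragment satisfies the full query, so there is no match.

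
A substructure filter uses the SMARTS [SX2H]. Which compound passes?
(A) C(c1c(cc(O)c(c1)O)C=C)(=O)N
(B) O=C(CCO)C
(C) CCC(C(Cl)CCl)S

C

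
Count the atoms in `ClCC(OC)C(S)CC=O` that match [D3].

2

The query [D3] means: atom with exactly three heavy-atom neighbours.
Check the 10 heavy atoms by environment: 3× C (D2) → no; 2× C (D3) → match; 1× Cl (D1) → no; 1× O (D1) → no; 1× O (D2) → no; 1× C (D1) → no; 1× S (D1) → no.
That gives 2 matching atoms.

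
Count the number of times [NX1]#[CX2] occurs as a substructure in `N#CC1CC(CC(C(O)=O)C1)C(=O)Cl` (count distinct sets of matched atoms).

1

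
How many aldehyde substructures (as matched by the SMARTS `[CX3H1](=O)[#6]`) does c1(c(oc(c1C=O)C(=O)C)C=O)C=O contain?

[CX3H1](=O)[#6] is the SMARTS for an aldehyde: an sp2 carbon with one H, double-bonded to O and single-bonded to carbon.
The molecule carries 3 separate instances of an aldehyde (-CHO) meeting every constraint; each maps to a distinct set of atoms, giving 3 matches.

3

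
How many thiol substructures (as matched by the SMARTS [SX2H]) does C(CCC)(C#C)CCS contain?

1

[SX2H] is the SMARTS for a thiol: an aliphatic sulfur with two connections, one being H.
Exactly one fragment in the molecule meets all constraints, giving 1 match.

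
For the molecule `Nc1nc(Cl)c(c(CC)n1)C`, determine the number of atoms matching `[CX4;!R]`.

3

The query [CX4;!R] means: aliphatic carbon with four total connections, not in a ring.
Check the 11 heavy atoms by environment: 2× n (aromatic, X2, in 6-ring) → no; 4× c (aromatic, X3, in 6-ring) → no; 1× Cl (X1, acyclic) → no; 3× C (X4, acyclic) → match; 1× N (X3, acyclic) → no.
That gives 3 matching atoms.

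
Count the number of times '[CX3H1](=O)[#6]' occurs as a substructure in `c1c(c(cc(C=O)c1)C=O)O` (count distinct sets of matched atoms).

2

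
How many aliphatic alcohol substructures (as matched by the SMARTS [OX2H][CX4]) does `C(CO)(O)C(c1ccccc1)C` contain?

[OX2H][CX4] is the SMARTS for an aliphatic alcohol: a hydroxyl oxygen bound to an sp3 (X4) carbon.
The molecule carries 2 separate instances of a hydroxyl group (-OH) meeting every constraint; each maps to a distinct set of atoms, giving 2 matches.

2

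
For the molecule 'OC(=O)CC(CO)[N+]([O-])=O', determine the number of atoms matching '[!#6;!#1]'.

The query [!#6;!#1] means: not carbon and not hydrogen — any heteroatom.
Check the 10 heavy atoms by environment: 4× C → no; 4× O → match; 1× N (charge +1) → match; 1× O (charge -1) → match.
Summing the matching environments: 4 + 1 + 1 = 6 matching atoms.

6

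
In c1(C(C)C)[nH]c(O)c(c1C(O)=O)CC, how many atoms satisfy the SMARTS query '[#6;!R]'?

The query [#6;!R] means: carbon not in any ring.
Check the 14 heavy atoms by environment: 1× n (aromatic, in 5-ring) → no; 4× c (aromatic, in 5-ring) → no; 3× O (acyclic) → no; 6× C (acyclic) → match.
That gives 6 matching atoms.

6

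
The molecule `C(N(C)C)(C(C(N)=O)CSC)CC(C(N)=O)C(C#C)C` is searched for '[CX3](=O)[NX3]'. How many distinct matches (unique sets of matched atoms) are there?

[CX3](=O)[NX3] is the SMARTS for an amide: a carbonyl carbon bonded to a trivalent nitrogen.
The molecule carries 2 separate instances of a primary amide (-C(=O)NH2) meeting every constraint; each maps to a distinct set of atoms, giving 2 matches.

2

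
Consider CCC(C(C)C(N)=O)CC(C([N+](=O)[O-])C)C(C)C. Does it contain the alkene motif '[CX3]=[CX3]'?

No

The pattern [CX3]=[CX3] describes a non-aromatic C=C double bond between two sp2 carbons — an alkene.
The closest candidate here is an ethyl group (-CH2CH3), but its C-C bond is a single bond between CX4 carbons, not CX3=CX3. No other fragment satisfies the full query, so there is no match.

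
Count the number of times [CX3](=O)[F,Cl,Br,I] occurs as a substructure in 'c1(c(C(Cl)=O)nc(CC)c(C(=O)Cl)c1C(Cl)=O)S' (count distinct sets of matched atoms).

3

[CX3](=O)[F,Cl,Br,I] is the SMARTS for an acyl halide: a carbonyl carbon bonded to a halogen.
The molecule carries 3 separate instances of an acyl chloride (-C(=O)Cl) meeting every constraint; each maps to a distinct set of atoms, giving 3 matches.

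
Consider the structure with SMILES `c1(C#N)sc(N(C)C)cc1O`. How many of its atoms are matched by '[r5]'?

5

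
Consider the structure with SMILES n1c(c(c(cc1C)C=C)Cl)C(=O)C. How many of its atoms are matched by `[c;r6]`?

5

The query [c;r6] means: aromatic carbon that belongs to a six-membered ring.
Check the 13 heavy atoms by environment: 1× n (aromatic, in 6-ring) → no; 5× c (aromatic, in 6-ring) → match; 5× C (acyclic) → no; 1× O (acyclic) → no; 1× Cl (acyclic) → no.
That gives 5 matching atoms.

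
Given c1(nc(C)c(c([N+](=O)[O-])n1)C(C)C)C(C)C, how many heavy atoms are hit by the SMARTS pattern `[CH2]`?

0

Check the 16 heavy atoms by environment: 2× n (aromatic, H0) → no; 4× c (aromatic, H0) → no; 2× C (H1) → no; 5× C (H3) → no; 1× N (charge +1, H0) → no; 1× O (charge -1, H0) → no; 1× O (H0) → no.
No environment satisfies the query, so 0 matching atoms.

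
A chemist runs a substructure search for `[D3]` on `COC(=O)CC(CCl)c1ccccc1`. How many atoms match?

3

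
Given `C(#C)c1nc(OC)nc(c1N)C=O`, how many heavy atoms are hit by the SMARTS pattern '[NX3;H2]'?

1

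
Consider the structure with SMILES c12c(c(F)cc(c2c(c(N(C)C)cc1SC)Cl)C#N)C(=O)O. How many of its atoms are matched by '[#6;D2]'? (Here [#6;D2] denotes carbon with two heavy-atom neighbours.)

The query [#6;D2] means: any carbon bonded to exactly two heavy atoms.
Check the 22 heavy atoms by environment: 8× c (aromatic, D3) → no; 2× c (aromatic, D2) → match; 1× N (D3) → no; 3× C (D1) → no; 1× F (D1) → no; 1× S (D2) → no; 1× C (D3) → no; 2× O (D1) → no; 1× Cl (D1) → no; 1× C (D2) → match; 1× N (D1) → no.
Summing the matching environments: 2 + 1 = 3 matching atoms.

3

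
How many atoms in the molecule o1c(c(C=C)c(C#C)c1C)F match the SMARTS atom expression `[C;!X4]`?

4

The query [C;!X4] means: aliphatic carbon that does not have four total connections.
Check the 11 heavy atoms by environment: 1× o (aromatic, X2) → no; 4× c (aromatic, X3) → no; 1× F (X1) → no; 1× C (X4) → no; 2× C (X2) → match; 2× C (X3) → match.
Summing the matching environments: 2 + 2 = 4 matching atoms.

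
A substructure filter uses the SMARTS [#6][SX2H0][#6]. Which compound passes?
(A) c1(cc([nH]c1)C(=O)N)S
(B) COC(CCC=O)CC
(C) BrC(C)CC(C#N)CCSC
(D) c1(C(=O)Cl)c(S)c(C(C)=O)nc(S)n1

C

[#6][SX2H0][#6] describes an aliphatic sulfur bridging two carbons with no H on the sulfur (a thioether).
(A) has a thiol (-SH) but the sulfur has H1, not H0 bridging two carbons.
(B) has a methoxy ether (-OCH3) but the bridging atom is O, not S.
(C) contains a methylthio ether (-SCH3), which satisfies every atom and bond constraint.
(D) has a thiol (-SH) but the sulfur has H1, not H0 bridging two carbons.
So the answer is (C).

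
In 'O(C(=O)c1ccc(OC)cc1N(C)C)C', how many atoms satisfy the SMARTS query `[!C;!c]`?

4

The query [!C;!c] means: neither aliphatic nor aromatic carbon — same as [!#6].
Check the 15 heavy atoms by environment: 6× c (aromatic) → no; 3× O → match; 5× C → no; 1× N → match.
Summing the matching environments: 3 + 1 = 4 matching atoms.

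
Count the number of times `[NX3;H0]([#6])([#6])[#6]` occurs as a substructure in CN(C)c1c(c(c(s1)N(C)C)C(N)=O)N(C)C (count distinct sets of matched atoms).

3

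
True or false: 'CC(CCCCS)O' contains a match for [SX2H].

The pattern [SX2H] describes an aliphatic sulfur with two connections, one being H — a thiol.
The molecule carries a thiol (-SH), whose atoms satisfy every constraint of the query, so the pattern matches.

True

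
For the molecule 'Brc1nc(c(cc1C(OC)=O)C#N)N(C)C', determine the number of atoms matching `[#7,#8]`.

The query [#7,#8] means: nitrogen or oxygen (comma = OR).
Check the 16 heavy atoms by environment: 1× n (aromatic) → match; 5× c (aromatic) → no; 1× Br → no; 2× N → match; 5× C → no; 2× O → match.
Summing the matching environments: 1 + 2 + 2 = 5 matching atoms.

5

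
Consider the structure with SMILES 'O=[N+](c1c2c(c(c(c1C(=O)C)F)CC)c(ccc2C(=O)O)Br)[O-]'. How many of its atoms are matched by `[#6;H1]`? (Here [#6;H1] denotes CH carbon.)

Check the 23 heavy atoms by environment: 8× c (aromatic, H0) → no; 2× c (aromatic, H1) → match; 1× Br (H0) → no; 2× C (H0) → no; 3× O (H0) → no; 2× C (H3) → no; 1× C (H2) → no; 1× F (H0) → no; 1× O (H1) → no; 1× N (charge +1, H0) → no; 1× O (charge -1, H0) → no.
That gives 2 matching atoms.

2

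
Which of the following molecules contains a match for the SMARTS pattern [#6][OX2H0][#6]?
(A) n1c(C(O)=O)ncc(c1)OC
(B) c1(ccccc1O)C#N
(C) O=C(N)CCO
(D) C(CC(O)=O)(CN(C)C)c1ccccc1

[#6][OX2H0][#6] describes an aliphatic oxygen bridging two carbons with no H on the oxygen (an ether).
(A) contains a methoxy ether (-OCH3), which satisfies every atom and bond constraint.
(B) has a hydroxyl group (-OH) but the oxygen has H1, not H0 bridging two carbons.
(C) has a hydroxyl group (-OH) but the oxygen has H1, not H0 bridging two carbons.
(D) has a carboxylic acid group (-C(=O)OH) but the -OH oxygen has H1; the =O is OX1, not OX2.
So the answer is (A).

A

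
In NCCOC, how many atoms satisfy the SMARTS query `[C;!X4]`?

0

Check the 5 heavy atoms by environment: 3× C (X4) → no; 1× O (X2) → no; 1× N (X3) → no.
No environment satisfies the query, so 0 matching atoms.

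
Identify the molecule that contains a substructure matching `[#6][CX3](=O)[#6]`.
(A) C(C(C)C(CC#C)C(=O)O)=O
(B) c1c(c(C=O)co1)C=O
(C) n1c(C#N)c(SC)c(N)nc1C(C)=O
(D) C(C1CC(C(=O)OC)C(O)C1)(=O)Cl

C

[#6][CX3](=O)[#6] describes a carbonyl carbon (no H) flanked by two carbons (a ketone).
(A) has an aldehyde (-CHO) but the carbonyl carbon has H1, so it is not flanked by two carbons.
(B) has an aldehyde (-CHO) but the carbonyl carbon has H1, so it is not flanked by two carbons.
(C) contains an acetyl/ketone group (-C(=O)CH3), which satisfies every atom and bond constraint.
(D) has a methyl-ester group (-C(=O)OCH3) but one neighbour of the carbonyl carbon is O, not C.
So the answer is (C).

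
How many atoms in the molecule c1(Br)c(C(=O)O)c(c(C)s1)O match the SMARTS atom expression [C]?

The query [C] means: uppercase C matches aliphatic (non-aromatic) carbon only.
Check the 11 heavy atoms by environment: 1× s (aromatic) → no; 4× c (aromatic) → no; 3× O → no; 2× C → match; 1× Br → no.
That gives 2 matching atoms.

2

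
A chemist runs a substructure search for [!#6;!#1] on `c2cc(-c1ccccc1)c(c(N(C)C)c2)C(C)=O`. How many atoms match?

Check the 18 heavy atoms by environment: 12× c (aromatic) → no; 4× C → no; 1× O → match; 1× N → match.
Summing the matching environments: 1 + 1 = 2 matching atoms.

2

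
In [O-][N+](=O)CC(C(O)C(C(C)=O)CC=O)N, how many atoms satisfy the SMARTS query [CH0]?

1

The query [CH0] means: aliphatic carbon with no attached hydrogen.
Check the 15 heavy atoms by environment: 2× C (H2) → no; 4× C (H1) → no; 1× C (H0) → match; 3× O (H0) → no; 1× C (H3) → no; 1× O (H1) → no; 1× N (charge +1, H0) → no; 1× O (charge -1, H0) → no; 1× N (H2) → no.
That gives 1 matching atom.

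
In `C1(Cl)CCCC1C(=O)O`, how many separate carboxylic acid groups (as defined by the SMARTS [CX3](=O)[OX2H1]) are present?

[CX3](=O)[OX2H1] is the SMARTS for a carboxylic acid: an sp2 carbon double-bonded to O and single-bonded to an -OH oxygen.
Exactly one fragment in the molecule meets all constraints, giving 1 match.

1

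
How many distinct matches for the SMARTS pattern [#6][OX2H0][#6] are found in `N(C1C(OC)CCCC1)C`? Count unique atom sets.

[#6][OX2H0][#6] is the SMARTS for an ether: an aliphatic oxygen bridging two carbons with no H on the oxygen.
Exactly one fragment in the molecule meets all constraints, giving 1 match.

1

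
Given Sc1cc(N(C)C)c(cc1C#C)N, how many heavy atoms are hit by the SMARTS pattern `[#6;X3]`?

6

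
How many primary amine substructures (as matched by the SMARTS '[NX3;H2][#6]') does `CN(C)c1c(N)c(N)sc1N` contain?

[NX3;H2][#6] is the SMARTS for a primary amine: a trivalent nitrogen with two H attached to carbon.
The molecule carries 3 separate instances of a primary amino group (-NH2) meeting every constraint; each maps to a distinct set of atoms, giving 3 matches.

3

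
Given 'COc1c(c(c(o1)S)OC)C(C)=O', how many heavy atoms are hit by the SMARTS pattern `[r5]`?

The query [r5] means: r5 matches atoms in a five-membered ring.
Check the 13 heavy atoms by environment: 1× o (aromatic, in 5-ring) → match; 4× c (aromatic, in 5-ring) → match; 3× O (acyclic) → no; 4× C (acyclic) → no; 1× S (acyclic) → no.
Summing the matching environments: 1 + 4 = 5 matching atoms.

5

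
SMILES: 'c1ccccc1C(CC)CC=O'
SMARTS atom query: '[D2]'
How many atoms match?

The query [D2] means: atom with exactly two heavy-atom neighbours.
Check the 12 heavy atoms by environment: 3× C (D2) → match; 1× C (D3) → no; 1× C (D1) → no; 1× O (D1) → no; 1× c (aromatic, D3) → no; 5× c (aromatic, D2) → match.
Summing the matching environments: 3 + 5 = 8 matching atoms.

8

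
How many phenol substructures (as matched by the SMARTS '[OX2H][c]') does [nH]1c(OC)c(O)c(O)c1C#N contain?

2

[OX2H][c] is the SMARTS for a phenol: a hydroxyl oxygen attached to an aromatic carbon.
The molecule carries 2 separate instances of a hydroxyl group (-OH) meeting every constraint; each maps to a distinct set of atoms, giving 2 matches.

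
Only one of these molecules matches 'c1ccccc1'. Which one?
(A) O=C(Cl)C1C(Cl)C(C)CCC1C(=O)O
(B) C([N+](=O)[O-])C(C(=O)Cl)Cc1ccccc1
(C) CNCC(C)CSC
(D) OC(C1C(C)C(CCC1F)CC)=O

c1ccccc1 describes six aromatic carbons in a ring (a benzene ring).
(A) has a methyl group (-CH3) but no six-membered all-carbon aromatic ring is present.
(B) contains a phenyl ring, which satisfies every atom and bond constraint.
(C) has a methyl group (-CH3) but no six-membered all-carbon aromatic ring is present.
(D) has a methyl group (-CH3) but no six-membered all-carbon aromatic ring is present.
So the answer is (B).

B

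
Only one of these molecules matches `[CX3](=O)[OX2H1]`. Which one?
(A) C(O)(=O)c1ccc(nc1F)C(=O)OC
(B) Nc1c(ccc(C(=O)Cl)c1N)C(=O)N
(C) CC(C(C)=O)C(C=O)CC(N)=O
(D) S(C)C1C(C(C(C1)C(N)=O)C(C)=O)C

A

[CX3](=O)[OX2H1] describes an sp2 carbon double-bonded to O and single-bonded to an -OH oxygen (a carboxylic acid).
(A) contains a carboxylic acid group (-C(=O)OH), which satisfies every atom and bond constraint.
(B) has a primary amide (-C(=O)NH2) but the carbonyl is bonded to N, not to an -OH oxygen.
(C) has an aldehyde (-CHO) but there is no singly-bonded oxygen on the carbonyl carbon.
(D) has a primary amide (-C(=O)NH2) but the carbonyl is bonded to N, not to an -OH oxygen.
So the answer is (A).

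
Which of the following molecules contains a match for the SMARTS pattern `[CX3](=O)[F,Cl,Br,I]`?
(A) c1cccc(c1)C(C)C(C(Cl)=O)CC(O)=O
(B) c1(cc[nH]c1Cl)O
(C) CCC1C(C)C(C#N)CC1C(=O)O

[CX3](=O)[F,Cl,Br,I] describes a carbonyl carbon bonded to a halogen (an acyl halide).
(A) contains an acyl chloride (-C(=O)Cl), which satisfies every atom and bond constraint.
(B) has a chloro substituent but the Cl is not on a carbonyl carbon.
(C) has a carboxylic acid group (-C(=O)OH) but the carbonyl is bonded to -OH, not to a halogen.
So the answer is (A).

A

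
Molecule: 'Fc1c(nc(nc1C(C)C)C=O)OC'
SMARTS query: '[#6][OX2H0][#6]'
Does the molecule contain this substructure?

Yes

The pattern [#6][OX2H0][#6] describes an aliphatic oxygen bridging two carbons with no H on the oxygen — an ether.
The molecule carries a methoxy ether (-OCH3), whose atoms satisfy every constraint of the query, so the pattern matches.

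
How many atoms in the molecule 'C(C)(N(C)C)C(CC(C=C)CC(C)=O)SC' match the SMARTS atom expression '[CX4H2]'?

2

The query [CX4H2] means: sp3 carbon (X4) with exactly two hydrogens.
Check the 16 heavy atoms by environment: 2× C (H2, X4) → match; 3× C (H1, X4) → no; 5× C (H3, X4) → no; 1× C (H1, X3) → no; 1× C (H2, X3) → no; 1× N (H0, X3) → no; 1× S (H0, X2) → no; 1× C (H0, X3) → no; 1× O (H0, X1) → no.
That gives 2 matching atoms.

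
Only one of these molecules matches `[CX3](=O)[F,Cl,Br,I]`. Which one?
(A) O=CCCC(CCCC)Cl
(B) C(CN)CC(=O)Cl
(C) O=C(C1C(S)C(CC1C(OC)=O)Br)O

[CX3](=O)[F,Cl,Br,I] describes a carbonyl carbon bonded to a halogen (an acyl halide).
(A) has a chloro substituent but the Cl is not on a carbonyl carbon.
(B) contains an acyl chloride (-C(=O)Cl), which satisfies every atom and bond constraint.
(C) has a carboxylic acid group (-C(=O)OH) but the carbonyl is bonded to -OH, not to a halogen.
So the answer is (B).

B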